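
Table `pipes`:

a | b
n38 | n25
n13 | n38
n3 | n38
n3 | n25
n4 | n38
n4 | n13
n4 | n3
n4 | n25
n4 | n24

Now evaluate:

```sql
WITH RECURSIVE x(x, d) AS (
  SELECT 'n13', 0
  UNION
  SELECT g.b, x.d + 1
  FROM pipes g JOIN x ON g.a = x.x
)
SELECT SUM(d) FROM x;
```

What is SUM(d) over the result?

3

Base: (n13, d=0).
Iteration 1: edges from {n13} -> (n38, d=1).
Iteration 2: edges from {n38} -> (n25, d=2).
Iteration 3: no outgoing edges from {n25}; recursion stops.
SUM(d) = 0 + 1 + 2 = 3.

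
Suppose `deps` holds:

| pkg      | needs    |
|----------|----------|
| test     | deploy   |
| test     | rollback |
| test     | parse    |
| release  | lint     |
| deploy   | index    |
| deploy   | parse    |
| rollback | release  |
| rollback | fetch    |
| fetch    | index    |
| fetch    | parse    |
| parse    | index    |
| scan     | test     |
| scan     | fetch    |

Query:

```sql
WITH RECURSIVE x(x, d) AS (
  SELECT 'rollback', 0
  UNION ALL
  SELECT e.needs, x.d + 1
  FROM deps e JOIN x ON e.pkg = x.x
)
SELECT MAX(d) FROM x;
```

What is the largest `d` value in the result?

3

Base: (rollback, d=0).
Iteration 1: edges from {rollback} -> (fetch, d=1), (release, d=1).
Iteration 2: edges from {fetch,release} -> (index, d=2), (lint, d=2), (parse, d=2).
Iteration 3: edges from {index,lint,parse} -> (index, d=3).
Iteration 4: no outgoing edges from {index}; recursion stops.
d values: 0, 1, 1, 2, 2, 2, 3; the maximum is 3.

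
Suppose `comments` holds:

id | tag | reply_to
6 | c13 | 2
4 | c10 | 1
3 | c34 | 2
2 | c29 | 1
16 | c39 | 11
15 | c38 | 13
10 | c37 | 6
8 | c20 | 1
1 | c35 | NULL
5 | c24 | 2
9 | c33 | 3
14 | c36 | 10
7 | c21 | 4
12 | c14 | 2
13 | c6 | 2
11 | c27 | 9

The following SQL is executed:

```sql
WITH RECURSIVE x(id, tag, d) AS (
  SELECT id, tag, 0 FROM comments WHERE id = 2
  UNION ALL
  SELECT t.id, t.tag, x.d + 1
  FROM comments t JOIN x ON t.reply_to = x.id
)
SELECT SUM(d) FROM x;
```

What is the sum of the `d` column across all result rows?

21

Base: id=2 (c29) at d 0.
Iteration 1: rows with reply_to in {2} -> c34 (id 3, d 1), c24 (id 5, d 1), c13 (id 6, d 1), c14 (id 12, d 1), c6 (id 13, d 1).
Iteration 2: rows with reply_to in {3,5,6,12,13} -> c33 (id 9, d 2), c37 (id 10, d 2), c38 (id 15, d 2).
Iteration 3: rows with reply_to in {9,10,15} -> c27 (id 11, d 3), c36 (id 14, d 3).
Iteration 4: rows with reply_to in {11,14} -> c39 (id 16, d 4).
Iteration 5: no rows with reply_to in {16}; recursion stops.
SUM(d) = 0 + 1 + 1 + 1 + 1 + 1 + 2 + 2 + 2 + 3 + 3 + 4 = 21.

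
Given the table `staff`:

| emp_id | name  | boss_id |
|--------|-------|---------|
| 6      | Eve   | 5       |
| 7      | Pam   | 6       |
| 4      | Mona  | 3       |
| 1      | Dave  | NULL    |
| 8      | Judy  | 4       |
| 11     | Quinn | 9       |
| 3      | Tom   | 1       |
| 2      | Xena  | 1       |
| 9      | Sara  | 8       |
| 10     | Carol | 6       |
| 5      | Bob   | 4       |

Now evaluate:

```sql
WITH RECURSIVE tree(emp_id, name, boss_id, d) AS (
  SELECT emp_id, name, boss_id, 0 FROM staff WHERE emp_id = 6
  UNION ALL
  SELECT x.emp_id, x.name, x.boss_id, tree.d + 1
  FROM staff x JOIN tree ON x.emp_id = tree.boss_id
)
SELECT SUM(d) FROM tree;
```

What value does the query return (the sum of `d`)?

Base: emp_id=6 (Eve), boss_id=5, d 0.
Iteration 1: join on emp_id=5 -> Bob (id 5, boss_id=4, d 1).
Iteration 2: join on emp_id=4 -> Mona (id 4, boss_id=3, d 2).
Iteration 3: join on emp_id=3 -> Tom (id 3, boss_id=1, d 3).
Iteration 4: join on emp_id=1 -> Dave (id 1, boss_id=NULL, d 4).
Iteration 5: boss_id is NULL; no match; recursion stops.
SUM(d) = 0 + 1 + 2 + 3 + 4 = 10.

10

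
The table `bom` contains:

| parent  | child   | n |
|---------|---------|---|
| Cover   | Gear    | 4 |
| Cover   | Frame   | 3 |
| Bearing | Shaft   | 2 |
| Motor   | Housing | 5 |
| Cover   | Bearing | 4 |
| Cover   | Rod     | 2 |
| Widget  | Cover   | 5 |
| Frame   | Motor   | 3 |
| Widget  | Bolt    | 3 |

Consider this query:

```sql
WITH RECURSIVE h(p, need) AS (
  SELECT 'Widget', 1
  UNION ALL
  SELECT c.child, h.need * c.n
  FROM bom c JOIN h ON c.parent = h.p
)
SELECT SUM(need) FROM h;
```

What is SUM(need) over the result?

384

Base: (Widget, need=1).
Iteration 1: components of {Widget} -> Bolt = 1*3 = 3, Cover = 1*5 = 5.
Iteration 2: components of {Bolt,Cover} -> Bearing = 5*4 = 20, Frame = 5*3 = 15, Gear = 5*4 = 20, Rod = 5*2 = 10.
Iteration 3: components of {Bearing,Frame,Gear,Rod} -> Motor = 15*3 = 45, Shaft = 20*2 = 40.
Iteration 4: components of {Motor,Shaft} -> Housing = 45*5 = 225.
Iteration 5: no further components; recursion stops.
SUM(need) = 1 + 3 + 5 + 10 + 20 + 15 + 20 + 40 + 45 + 225 = 384.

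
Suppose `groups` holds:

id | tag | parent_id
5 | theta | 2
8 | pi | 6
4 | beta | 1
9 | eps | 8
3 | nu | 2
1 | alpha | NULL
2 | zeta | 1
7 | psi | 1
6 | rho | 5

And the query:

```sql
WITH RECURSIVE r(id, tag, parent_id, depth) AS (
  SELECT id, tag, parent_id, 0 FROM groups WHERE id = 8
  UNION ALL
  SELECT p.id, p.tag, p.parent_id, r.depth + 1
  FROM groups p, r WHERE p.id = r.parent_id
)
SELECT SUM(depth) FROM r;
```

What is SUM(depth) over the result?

10

Base: id=8 (pi), parent_id=6, depth 0.
Iteration 1: join on id=6 -> rho (id 6, parent_id=5, depth 1).
Iteration 2: join on id=5 -> theta (id 5, parent_id=2, depth 2).
Iteration 3: join on id=2 -> zeta (id 2, parent_id=1, depth 3).
Iteration 4: join on id=1 -> alpha (id 1, parent_id=NULL, depth 4).
Iteration 5: parent_id is NULL; no match; recursion stops.
SUM(depth) = 0 + 1 + 2 + 3 + 4 = 10.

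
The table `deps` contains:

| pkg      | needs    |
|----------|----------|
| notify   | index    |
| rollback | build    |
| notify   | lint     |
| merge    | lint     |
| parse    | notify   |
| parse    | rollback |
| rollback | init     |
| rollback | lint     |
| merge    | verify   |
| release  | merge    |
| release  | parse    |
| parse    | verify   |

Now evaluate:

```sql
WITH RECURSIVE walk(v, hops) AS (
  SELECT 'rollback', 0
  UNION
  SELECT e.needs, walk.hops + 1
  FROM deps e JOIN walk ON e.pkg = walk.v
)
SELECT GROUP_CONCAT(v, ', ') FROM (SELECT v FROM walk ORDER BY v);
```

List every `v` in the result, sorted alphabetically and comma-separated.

Base: (rollback, hops=0).
Iteration 1: edges from {rollback} -> (build, hops=1), (init, hops=1), (lint, hops=1).
Iteration 2: no outgoing edges from {build,init,lint}; recursion stops.

build, init, lint, rollback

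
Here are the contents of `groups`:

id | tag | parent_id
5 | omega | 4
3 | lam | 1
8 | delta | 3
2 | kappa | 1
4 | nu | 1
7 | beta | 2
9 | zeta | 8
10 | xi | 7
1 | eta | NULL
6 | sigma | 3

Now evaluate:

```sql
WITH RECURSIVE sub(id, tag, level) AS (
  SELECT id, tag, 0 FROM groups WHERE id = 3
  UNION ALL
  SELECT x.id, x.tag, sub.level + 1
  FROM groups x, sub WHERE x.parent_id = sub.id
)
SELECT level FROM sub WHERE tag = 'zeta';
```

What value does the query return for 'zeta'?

Base: id=3 (lam) at level 0.
Iteration 1: rows with parent_id in {3} -> sigma (id 6, level 1), delta (id 8, level 1).
Iteration 2: rows with parent_id in {6,8} -> zeta (id 9, level 2).
Iteration 3: no rows with parent_id in {9}; recursion stops.

2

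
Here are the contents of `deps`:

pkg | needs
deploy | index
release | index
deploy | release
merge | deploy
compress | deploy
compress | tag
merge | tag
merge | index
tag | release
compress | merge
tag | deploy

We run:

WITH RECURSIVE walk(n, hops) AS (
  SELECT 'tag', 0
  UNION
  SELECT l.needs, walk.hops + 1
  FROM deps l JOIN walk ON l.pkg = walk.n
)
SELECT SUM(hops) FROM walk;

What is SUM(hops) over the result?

Base: (tag, hops=0).
Iteration 1: edges from {tag} -> (deploy, hops=1), (release, hops=1).
Iteration 2: edges from {deploy,release} -> (index, hops=2), (release, hops=2). [UNION drops 1 duplicate row(s)]
Iteration 3: edges from {index,release} -> (index, hops=3).
Iteration 4: no outgoing edges from {index}; recursion stops.
SUM(hops) = 0 + 1 + 1 + 2 + 2 + 3 = 9.

9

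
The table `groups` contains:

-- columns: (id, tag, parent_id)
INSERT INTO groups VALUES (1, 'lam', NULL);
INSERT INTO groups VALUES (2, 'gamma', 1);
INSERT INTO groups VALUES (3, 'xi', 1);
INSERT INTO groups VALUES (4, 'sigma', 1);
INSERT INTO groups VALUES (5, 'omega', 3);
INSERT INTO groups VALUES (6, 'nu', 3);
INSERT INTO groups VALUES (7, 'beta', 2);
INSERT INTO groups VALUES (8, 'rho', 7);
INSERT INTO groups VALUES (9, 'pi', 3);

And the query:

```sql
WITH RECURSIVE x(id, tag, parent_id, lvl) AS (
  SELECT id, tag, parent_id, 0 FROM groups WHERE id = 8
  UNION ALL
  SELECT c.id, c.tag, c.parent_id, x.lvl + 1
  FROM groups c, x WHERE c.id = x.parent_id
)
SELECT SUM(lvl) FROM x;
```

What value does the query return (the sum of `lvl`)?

Base: id=8 (rho), parent_id=7, lvl 0.
Iteration 1: join on id=7 -> beta (id 7, parent_id=2, lvl 1).
Iteration 2: join on id=2 -> gamma (id 2, parent_id=1, lvl 2).
Iteration 3: join on id=1 -> lam (id 1, parent_id=NULL, lvl 3).
Iteration 4: parent_id is NULL; no match; recursion stops.
SUM(lvl) = 0 + 1 + 2 + 3 = 6.

6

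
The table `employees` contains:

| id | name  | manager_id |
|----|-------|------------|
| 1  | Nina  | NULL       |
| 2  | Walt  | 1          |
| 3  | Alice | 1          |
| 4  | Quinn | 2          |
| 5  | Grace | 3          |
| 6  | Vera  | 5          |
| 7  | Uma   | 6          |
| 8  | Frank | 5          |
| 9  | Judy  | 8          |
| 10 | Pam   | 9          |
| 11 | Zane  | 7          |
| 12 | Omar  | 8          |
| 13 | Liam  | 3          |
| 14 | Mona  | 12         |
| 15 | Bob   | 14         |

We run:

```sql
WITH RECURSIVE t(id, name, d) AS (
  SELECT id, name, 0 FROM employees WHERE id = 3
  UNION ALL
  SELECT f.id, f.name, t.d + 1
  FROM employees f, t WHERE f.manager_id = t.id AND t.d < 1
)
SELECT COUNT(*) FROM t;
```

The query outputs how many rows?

Base: id=3 (Alice) at d 0.
Iteration 1: rows with manager_id in {3} -> Grace (id 5, d 1), Liam (id 13, d 1).
Iteration 2: d < 1 fails for all current rows; recursion stops.
Total rows emitted: 3.

3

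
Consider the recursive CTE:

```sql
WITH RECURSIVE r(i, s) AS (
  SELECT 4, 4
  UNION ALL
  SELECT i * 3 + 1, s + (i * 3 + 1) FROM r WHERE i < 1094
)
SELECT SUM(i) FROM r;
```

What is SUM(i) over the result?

4915

Base: i=4, s=4.
Iteration 1: 4 < 1094 holds -> i = 4 * 3 + 1 = 13, s = 4 + 13 = 17.
Iteration 2: 13 < 1094 holds -> i = 13 * 3 + 1 = 40, s = 17 + 40 = 57.
Iteration 3: 40 < 1094 holds -> i = 40 * 3 + 1 = 121, s = 57 + 121 = 178.
Iteration 4: 121 < 1094 holds -> i = 121 * 3 + 1 = 364, s = 178 + 364 = 542.
Iteration 5: 364 < 1094 holds -> i = 364 * 3 + 1 = 1093, s = 542 + 1093 = 1635.
Iteration 6: 1093 < 1094 holds -> i = 1093 * 3 + 1 = 3280, s = 1635 + 3280 = 4915.
Iteration 7: 3280 < 1094 fails; recursion stops.
SUM(i) = 4 + 13 + 40 + 121 + 364 + 1093 + 3280 = 4915.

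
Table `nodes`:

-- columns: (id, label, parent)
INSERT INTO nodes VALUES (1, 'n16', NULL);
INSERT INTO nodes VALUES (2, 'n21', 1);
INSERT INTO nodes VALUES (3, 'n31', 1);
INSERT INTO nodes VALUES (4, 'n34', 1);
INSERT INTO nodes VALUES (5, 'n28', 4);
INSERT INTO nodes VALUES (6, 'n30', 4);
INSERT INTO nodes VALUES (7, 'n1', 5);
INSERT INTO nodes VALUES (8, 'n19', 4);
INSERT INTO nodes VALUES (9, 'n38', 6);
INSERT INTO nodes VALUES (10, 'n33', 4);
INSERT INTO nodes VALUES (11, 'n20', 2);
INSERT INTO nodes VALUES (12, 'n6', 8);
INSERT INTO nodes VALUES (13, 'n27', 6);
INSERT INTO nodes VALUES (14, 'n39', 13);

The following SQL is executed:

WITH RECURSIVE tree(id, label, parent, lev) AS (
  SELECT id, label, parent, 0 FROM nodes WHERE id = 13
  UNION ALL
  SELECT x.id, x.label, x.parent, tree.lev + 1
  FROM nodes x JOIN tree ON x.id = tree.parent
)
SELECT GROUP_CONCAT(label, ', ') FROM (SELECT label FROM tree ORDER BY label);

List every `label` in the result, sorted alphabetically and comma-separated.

Base: id=13 (n27), parent=6, lev 0.
Iteration 1: join on id=6 -> n30 (id 6, parent=4, lev 1).
Iteration 2: join on id=4 -> n34 (id 4, parent=1, lev 2).
Iteration 3: join on id=1 -> n16 (id 1, parent=NULL, lev 3).
Iteration 4: parent is NULL; no match; recursion stops.

n16, n27, n30, n34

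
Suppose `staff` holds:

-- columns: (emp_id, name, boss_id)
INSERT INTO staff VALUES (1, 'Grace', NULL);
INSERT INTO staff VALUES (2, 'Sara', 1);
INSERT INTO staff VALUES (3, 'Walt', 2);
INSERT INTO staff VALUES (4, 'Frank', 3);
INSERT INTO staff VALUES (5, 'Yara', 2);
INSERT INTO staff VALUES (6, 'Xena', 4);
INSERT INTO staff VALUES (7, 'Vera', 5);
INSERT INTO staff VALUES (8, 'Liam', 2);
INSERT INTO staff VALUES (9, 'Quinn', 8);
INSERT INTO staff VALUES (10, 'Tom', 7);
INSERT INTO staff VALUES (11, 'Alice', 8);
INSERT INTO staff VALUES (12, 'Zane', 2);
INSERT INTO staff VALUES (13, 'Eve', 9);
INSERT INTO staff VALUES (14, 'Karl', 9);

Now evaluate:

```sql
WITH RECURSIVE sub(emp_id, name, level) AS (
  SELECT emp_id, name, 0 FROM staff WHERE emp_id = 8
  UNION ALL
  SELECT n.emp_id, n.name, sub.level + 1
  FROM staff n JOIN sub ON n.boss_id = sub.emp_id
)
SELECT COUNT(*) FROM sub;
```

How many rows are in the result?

Base: emp_id=8 (Liam) at level 0.
Iteration 1: rows with boss_id in {8} -> Quinn (id 9, level 1), Alice (id 11, level 1).
Iteration 2: rows with boss_id in {9,11} -> Eve (id 13, level 2), Karl (id 14, level 2).
Iteration 3: no rows with boss_id in {13,14}; recursion stops.
Total rows emitted: 5.

5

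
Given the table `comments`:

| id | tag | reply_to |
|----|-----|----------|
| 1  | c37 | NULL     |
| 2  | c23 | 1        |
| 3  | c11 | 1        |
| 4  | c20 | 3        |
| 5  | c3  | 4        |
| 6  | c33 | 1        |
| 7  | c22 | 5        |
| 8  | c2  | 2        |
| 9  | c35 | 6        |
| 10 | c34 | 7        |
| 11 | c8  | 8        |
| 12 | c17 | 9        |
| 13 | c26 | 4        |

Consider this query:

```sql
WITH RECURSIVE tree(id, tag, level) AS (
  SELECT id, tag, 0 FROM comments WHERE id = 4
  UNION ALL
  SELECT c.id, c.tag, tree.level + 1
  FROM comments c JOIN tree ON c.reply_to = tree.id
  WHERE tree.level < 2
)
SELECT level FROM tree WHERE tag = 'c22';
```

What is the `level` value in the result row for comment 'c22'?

Base: id=4 (c20) at level 0.
Iteration 1: rows with reply_to in {4} -> c3 (id 5, level 1), c26 (id 13, level 1).
Iteration 2: rows with reply_to in {5,13} -> c22 (id 7, level 2).
Iteration 3: level < 2 fails for all current rows; recursion stops.

2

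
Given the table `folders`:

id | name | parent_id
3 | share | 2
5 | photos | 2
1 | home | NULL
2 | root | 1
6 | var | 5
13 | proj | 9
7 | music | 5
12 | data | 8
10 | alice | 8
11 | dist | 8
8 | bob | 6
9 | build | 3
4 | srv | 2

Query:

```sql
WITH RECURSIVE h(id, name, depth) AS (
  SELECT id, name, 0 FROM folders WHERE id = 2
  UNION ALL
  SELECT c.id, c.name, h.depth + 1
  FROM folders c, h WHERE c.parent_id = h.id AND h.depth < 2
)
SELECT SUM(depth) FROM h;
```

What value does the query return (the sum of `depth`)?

9

Base: id=2 (root) at depth 0.
Iteration 1: rows with parent_id in {2} -> share (id 3, depth 1), srv (id 4, depth 1), photos (id 5, depth 1).
Iteration 2: rows with parent_id in {3,4,5} -> var (id 6, depth 2), music (id 7, depth 2), build (id 9, depth 2).
Iteration 3: depth < 2 fails for all current rows; recursion stops.
SUM(depth) = 0 + 1 + 1 + 1 + 2 + 2 + 2 = 9.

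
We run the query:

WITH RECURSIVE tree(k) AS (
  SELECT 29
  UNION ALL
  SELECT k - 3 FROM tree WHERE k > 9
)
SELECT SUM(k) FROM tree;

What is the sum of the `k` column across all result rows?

148

Base: k=29.
Iteration 1: 29 > 9 holds -> k = 29 - 3 = 26.
Iteration 2: 26 > 9 holds -> k = 26 - 3 = 23.
Iteration 3: 23 > 9 holds -> k = 23 - 3 = 20.
Iteration 4: 20 > 9 holds -> k = 20 - 3 = 17.
Iteration 5: 17 > 9 holds -> k = 17 - 3 = 14.
Iteration 6: 14 > 9 holds -> k = 14 - 3 = 11.
Iteration 7: 11 > 9 holds -> k = 11 - 3 = 8.
Iteration 8: 8 > 9 fails; recursion stops.
SUM(k) = 29 + 26 + 23 + 20 + 17 + 14 + 11 + 8 = 148.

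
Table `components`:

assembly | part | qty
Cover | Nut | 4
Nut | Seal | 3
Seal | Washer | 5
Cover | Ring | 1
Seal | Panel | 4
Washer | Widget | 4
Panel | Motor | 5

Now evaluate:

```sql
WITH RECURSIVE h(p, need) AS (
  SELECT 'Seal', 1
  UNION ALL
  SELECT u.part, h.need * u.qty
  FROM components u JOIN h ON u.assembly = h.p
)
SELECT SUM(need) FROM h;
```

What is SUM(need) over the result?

Base: (Seal, need=1).
Iteration 1: components of {Seal} -> Panel = 1*4 = 4, Washer = 1*5 = 5.
Iteration 2: components of {Panel,Washer} -> Motor = 4*5 = 20, Widget = 5*4 = 20.
Iteration 3: no further components; recursion stops.
SUM(need) = 1 + 5 + 4 + 20 + 20 = 50.

50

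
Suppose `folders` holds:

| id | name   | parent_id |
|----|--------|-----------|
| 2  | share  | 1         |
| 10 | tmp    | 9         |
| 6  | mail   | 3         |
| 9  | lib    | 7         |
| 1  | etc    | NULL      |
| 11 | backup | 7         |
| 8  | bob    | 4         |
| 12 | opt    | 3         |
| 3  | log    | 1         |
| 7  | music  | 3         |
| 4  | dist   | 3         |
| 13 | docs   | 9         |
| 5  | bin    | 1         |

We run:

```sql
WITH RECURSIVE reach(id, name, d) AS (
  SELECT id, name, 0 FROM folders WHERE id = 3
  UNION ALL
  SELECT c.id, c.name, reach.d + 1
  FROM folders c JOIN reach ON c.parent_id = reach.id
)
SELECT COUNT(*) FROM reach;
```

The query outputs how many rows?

10

Base: id=3 (log) at d 0.
Iteration 1: rows with parent_id in {3} -> dist (id 4, d 1), mail (id 6, d 1), music (id 7, d 1), opt (id 12, d 1).
Iteration 2: rows with parent_id in {4,6,7,12} -> bob (id 8, d 2), lib (id 9, d 2), backup (id 11, d 2).
Iteration 3: rows with parent_id in {8,9,11} -> tmp (id 10, d 3), docs (id 13, d 3).
Iteration 4: no rows with parent_id in {10,13}; recursion stops.
Total rows emitted: 10.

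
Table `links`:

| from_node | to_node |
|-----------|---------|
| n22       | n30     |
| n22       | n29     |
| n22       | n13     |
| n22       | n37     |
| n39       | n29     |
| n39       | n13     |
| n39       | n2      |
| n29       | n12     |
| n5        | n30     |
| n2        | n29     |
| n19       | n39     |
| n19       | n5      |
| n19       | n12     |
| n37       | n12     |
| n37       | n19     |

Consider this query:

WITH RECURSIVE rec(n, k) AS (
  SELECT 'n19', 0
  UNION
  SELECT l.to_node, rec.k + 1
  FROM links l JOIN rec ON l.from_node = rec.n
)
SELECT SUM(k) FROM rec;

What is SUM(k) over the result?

21

Base: (n19, k=0).
Iteration 1: edges from {n19} -> (n12, k=1), (n39, k=1), (n5, k=1).
Iteration 2: edges from {n12,n39,n5} -> (n13, k=2), (n2, k=2), (n29, k=2), (n30, k=2).
Iteration 3: edges from {n13,n2,n29,n30} -> (n12, k=3), (n29, k=3).
Iteration 4: edges from {n12,n29} -> (n12, k=4).
Iteration 5: no outgoing edges from {n12}; recursion stops.
SUM(k) = 0 + 1 + 1 + 1 + 2 + 2 + 2 + 2 + 3 + 3 + 4 = 21.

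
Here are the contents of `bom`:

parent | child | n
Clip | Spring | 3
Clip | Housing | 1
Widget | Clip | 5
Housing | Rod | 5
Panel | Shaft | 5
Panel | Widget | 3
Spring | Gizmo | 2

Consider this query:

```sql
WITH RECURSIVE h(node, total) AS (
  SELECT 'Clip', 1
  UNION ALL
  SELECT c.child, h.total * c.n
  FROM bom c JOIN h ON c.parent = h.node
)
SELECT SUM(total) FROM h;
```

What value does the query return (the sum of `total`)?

Base: (Clip, total=1).
Iteration 1: components of {Clip} -> Housing = 1*1 = 1, Spring = 1*3 = 3.
Iteration 2: components of {Housing,Spring} -> Gizmo = 3*2 = 6, Rod = 1*5 = 5.
Iteration 3: no further components; recursion stops.
SUM(total) = 1 + 1 + 3 + 5 + 6 = 16.

16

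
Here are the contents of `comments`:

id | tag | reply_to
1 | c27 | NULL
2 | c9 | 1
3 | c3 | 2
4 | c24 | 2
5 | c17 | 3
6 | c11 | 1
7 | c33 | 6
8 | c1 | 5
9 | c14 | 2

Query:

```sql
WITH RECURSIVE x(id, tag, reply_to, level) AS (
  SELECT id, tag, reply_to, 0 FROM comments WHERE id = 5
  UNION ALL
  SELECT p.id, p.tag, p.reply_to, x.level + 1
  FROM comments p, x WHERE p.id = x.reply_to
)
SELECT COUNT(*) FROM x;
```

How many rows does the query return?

4

Base: id=5 (c17), reply_to=3, level 0.
Iteration 1: join on id=3 -> c3 (id 3, reply_to=2, level 1).
Iteration 2: join on id=2 -> c9 (id 2, reply_to=1, level 2).
Iteration 3: join on id=1 -> c27 (id 1, reply_to=NULL, level 3).
Iteration 4: reply_to is NULL; no match; recursion stops.
Total rows emitted: 4.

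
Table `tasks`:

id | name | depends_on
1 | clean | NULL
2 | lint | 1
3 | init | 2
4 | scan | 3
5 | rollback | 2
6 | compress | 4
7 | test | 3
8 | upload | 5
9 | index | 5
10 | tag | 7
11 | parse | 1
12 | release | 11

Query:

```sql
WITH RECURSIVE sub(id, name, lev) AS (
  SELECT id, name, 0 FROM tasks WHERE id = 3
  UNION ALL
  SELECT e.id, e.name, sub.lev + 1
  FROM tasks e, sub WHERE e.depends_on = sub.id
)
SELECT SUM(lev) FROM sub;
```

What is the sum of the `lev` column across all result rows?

6

Base: id=3 (init) at lev 0.
Iteration 1: rows with depends_on in {3} -> scan (id 4, lev 1), test (id 7, lev 1).
Iteration 2: rows with depends_on in {4,7} -> compress (id 6, lev 2), tag (id 10, lev 2).
Iteration 3: no rows with depends_on in {6,10}; recursion stops.
SUM(lev) = 0 + 1 + 1 + 2 + 2 = 6.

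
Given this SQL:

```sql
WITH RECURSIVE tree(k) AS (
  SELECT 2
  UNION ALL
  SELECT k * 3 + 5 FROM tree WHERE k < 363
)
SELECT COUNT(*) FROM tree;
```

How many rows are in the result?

6

Base: k=2.
Iteration 1: 2 < 363 holds -> k = 2 * 3 + 5 = 11.
Iteration 2: 11 < 363 holds -> k = 11 * 3 + 5 = 38.
Iteration 3: 38 < 363 holds -> k = 38 * 3 + 5 = 119.
Iteration 4: 119 < 363 holds -> k = 119 * 3 + 5 = 362.
Iteration 5: 362 < 363 holds -> k = 362 * 3 + 5 = 1091.
Iteration 6: 1091 < 363 fails; recursion stops.
Total rows emitted: 6.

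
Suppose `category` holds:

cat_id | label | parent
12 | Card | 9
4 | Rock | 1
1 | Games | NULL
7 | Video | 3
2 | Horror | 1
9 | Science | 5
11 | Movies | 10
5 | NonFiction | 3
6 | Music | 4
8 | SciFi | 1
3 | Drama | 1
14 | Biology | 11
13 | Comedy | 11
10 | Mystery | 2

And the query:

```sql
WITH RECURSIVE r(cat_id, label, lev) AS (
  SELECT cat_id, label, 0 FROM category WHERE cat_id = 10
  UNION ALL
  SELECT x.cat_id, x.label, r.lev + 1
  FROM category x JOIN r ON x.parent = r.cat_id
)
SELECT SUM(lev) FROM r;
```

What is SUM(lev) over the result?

5

Base: cat_id=10 (Mystery) at lev 0.
Iteration 1: rows with parent in {10} -> Movies (id 11, lev 1).
Iteration 2: rows with parent in {11} -> Comedy (id 13, lev 2), Biology (id 14, lev 2).
Iteration 3: no rows with parent in {13,14}; recursion stops.
SUM(lev) = 0 + 1 + 2 + 2 = 5.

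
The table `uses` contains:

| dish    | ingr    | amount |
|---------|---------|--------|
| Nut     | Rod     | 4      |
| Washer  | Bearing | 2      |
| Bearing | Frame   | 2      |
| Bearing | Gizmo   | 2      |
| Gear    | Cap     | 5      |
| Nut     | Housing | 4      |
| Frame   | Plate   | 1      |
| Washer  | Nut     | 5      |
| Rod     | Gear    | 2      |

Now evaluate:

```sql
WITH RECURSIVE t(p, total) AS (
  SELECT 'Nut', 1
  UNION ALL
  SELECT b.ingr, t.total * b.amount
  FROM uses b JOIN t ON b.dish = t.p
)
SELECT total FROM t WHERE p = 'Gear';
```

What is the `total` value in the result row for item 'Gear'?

Base: (Nut, total=1).
Iteration 1: components of {Nut} -> Housing = 1*4 = 4, Rod = 1*4 = 4.
Iteration 2: components of {Housing,Rod} -> Gear = 4*2 = 8.
Iteration 3: components of {Gear} -> Cap = 8*5 = 40.
Iteration 4: no further components; recursion stops.

8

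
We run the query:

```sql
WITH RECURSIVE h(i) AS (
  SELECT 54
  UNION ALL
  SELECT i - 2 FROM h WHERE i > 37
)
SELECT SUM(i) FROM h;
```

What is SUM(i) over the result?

Base: i=54.
Iteration 1: 54 > 37 holds -> i = 54 - 2 = 52.
Iteration 2: 52 > 37 holds -> i = 52 - 2 = 50.
Iteration 3: 50 > 37 holds -> i = 50 - 2 = 48.
Iteration 4: 48 > 37 holds -> i = 48 - 2 = 46.
Iteration 5: 46 > 37 holds -> i = 46 - 2 = 44.
Iteration 6: 44 > 37 holds -> i = 44 - 2 = 42.
Iteration 7: 42 > 37 holds -> i = 42 - 2 = 40.
Iteration 8: 40 > 37 holds -> i = 40 - 2 = 38.
Iteration 9: 38 > 37 holds -> i = 38 - 2 = 36.
Iteration 10: 36 > 37 fails; recursion stops.
SUM(i) = 54 + 52 + 50 + 48 + 46 + 44 + 42 + 40 + 38 + 36 = 450.

450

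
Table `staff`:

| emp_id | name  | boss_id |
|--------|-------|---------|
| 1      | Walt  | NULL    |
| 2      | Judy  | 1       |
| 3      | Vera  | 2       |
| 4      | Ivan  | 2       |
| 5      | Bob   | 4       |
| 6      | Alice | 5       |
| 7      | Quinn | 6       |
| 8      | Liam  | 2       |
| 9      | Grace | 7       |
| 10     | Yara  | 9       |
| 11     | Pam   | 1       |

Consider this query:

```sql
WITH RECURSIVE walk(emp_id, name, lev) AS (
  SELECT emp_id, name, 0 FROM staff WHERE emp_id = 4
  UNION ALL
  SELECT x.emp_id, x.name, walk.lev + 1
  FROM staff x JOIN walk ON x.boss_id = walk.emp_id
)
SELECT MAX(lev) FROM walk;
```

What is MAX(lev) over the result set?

5

Base: emp_id=4 (Ivan) at lev 0.
Iteration 1: rows with boss_id in {4} -> Bob (id 5, lev 1).
Iteration 2: rows with boss_id in {5} -> Alice (id 6, lev 2).
Iteration 3: rows with boss_id in {6} -> Quinn (id 7, lev 3).
Iteration 4: rows with boss_id in {7} -> Grace (id 9, lev 4).
Iteration 5: rows with boss_id in {9} -> Yara (id 10, lev 5).
Iteration 6: no rows with boss_id in {10}; recursion stops.
lev values: 0, 1, 2, 3, 4, 5; the maximum is 5.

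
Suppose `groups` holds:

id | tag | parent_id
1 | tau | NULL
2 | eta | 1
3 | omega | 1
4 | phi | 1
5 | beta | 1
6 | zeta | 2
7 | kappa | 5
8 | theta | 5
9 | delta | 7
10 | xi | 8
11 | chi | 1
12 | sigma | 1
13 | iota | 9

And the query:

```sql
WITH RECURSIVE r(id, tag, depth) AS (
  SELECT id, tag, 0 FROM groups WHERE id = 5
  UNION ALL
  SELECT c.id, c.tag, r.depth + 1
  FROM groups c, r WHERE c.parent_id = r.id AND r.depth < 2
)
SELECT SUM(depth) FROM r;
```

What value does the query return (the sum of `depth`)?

6

Base: id=5 (beta) at depth 0.
Iteration 1: rows with parent_id in {5} -> kappa (id 7, depth 1), theta (id 8, depth 1).
Iteration 2: rows with parent_id in {7,8} -> delta (id 9, depth 2), xi (id 10, depth 2).
Iteration 3: depth < 2 fails for all current rows; recursion stops.
SUM(depth) = 0 + 1 + 1 + 2 + 2 = 6.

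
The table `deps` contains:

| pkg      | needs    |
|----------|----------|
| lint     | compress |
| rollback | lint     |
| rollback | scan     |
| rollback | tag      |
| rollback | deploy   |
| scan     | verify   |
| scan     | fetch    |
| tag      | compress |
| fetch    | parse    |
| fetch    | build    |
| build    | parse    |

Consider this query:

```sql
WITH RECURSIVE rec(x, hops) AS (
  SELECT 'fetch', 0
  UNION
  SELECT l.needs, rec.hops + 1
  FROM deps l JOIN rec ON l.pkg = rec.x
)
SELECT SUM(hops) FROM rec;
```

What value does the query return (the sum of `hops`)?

Base: (fetch, hops=0).
Iteration 1: edges from {fetch} -> (build, hops=1), (parse, hops=1).
Iteration 2: edges from {build,parse} -> (parse, hops=2).
Iteration 3: no outgoing edges from {parse}; recursion stops.
SUM(hops) = 0 + 1 + 1 + 2 = 4.

4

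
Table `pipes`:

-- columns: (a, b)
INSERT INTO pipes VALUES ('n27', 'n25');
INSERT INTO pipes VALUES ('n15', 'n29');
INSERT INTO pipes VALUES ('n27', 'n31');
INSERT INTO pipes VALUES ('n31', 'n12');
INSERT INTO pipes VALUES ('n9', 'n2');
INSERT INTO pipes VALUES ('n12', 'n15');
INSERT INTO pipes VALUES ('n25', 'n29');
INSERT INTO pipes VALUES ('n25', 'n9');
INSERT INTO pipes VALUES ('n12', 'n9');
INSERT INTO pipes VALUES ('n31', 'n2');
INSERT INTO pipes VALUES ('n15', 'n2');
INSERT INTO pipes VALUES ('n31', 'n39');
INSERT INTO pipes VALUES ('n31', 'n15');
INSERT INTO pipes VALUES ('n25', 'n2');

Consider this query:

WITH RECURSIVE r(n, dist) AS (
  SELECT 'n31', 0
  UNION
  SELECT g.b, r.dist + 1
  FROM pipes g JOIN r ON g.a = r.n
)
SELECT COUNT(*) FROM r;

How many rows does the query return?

Base: (n31, dist=0).
Iteration 1: edges from {n31} -> (n12, dist=1), (n15, dist=1), (n2, dist=1), (n39, dist=1).
Iteration 2: edges from {n12,n15,n2,n39} -> (n15, dist=2), (n2, dist=2), (n29, dist=2), (n9, dist=2).
Iteration 3: edges from {n15,n2,n29,n9} -> (n2, dist=3), (n29, dist=3). [UNION drops 1 duplicate row(s)]
Iteration 4: no outgoing edges from {n2,n29}; recursion stops.
Total rows emitted: 11.

11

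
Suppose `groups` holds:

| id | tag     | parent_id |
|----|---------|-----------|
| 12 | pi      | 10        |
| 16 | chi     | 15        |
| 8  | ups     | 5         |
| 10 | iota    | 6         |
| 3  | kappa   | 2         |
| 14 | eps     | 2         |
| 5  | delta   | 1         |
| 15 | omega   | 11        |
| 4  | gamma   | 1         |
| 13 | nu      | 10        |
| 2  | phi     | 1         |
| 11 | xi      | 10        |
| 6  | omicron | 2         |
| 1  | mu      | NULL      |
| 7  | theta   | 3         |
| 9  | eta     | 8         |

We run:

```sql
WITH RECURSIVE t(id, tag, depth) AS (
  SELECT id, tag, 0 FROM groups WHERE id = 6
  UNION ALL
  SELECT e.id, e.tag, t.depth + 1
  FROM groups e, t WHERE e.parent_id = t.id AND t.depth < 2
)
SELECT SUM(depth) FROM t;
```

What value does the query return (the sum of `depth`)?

7

Base: id=6 (omicron) at depth 0.
Iteration 1: rows with parent_id in {6} -> iota (id 10, depth 1).
Iteration 2: rows with parent_id in {10} -> xi (id 11, depth 2), pi (id 12, depth 2), nu (id 13, depth 2).
Iteration 3: depth < 2 fails for all current rows; recursion stops.
SUM(depth) = 0 + 1 + 2 + 2 + 2 = 7.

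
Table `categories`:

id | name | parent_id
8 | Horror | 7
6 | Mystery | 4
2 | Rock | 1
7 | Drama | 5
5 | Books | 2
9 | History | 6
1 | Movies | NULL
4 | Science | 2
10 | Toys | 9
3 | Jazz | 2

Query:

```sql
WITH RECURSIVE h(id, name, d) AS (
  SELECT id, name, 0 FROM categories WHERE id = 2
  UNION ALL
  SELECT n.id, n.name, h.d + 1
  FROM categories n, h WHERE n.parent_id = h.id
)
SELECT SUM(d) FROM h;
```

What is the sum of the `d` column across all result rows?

17

Base: id=2 (Rock) at d 0.
Iteration 1: rows with parent_id in {2} -> Jazz (id 3, d 1), Science (id 4, d 1), Books (id 5, d 1).
Iteration 2: rows with parent_id in {3,4,5} -> Mystery (id 6, d 2), Drama (id 7, d 2).
Iteration 3: rows with parent_id in {6,7} -> Horror (id 8, d 3), History (id 9, d 3).
Iteration 4: rows with parent_id in {8,9} -> Toys (id 10, d 4).
Iteration 5: no rows with parent_id in {10}; recursion stops.
SUM(d) = 0 + 1 + 1 + 1 + 2 + 2 + 3 + 3 + 4 = 17.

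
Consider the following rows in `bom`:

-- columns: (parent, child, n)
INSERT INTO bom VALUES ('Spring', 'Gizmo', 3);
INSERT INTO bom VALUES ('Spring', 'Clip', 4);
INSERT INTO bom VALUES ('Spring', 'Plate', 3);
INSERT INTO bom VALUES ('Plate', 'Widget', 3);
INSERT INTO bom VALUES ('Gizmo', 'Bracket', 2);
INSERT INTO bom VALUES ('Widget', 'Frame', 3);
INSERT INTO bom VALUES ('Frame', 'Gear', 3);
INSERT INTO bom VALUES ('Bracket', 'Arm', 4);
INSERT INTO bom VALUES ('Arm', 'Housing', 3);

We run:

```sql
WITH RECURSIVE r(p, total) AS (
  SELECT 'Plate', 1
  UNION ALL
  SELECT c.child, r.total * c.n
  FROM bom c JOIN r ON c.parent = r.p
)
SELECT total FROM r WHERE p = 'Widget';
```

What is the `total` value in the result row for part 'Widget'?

Base: (Plate, total=1).
Iteration 1: components of {Plate} -> Widget = 1*3 = 3.
Iteration 2: components of {Widget} -> Frame = 3*3 = 9.
Iteration 3: components of {Frame} -> Gear = 9*3 = 27.
Iteration 4: no further components; recursion stops.

3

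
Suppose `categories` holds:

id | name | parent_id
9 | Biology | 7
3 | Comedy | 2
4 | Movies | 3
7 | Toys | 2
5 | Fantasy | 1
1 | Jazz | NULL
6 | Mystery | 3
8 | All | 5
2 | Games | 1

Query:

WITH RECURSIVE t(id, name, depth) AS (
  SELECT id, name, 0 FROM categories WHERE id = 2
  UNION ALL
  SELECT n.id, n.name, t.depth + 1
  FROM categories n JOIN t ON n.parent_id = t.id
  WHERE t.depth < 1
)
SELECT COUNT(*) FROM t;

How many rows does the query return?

Base: id=2 (Games) at depth 0.
Iteration 1: rows with parent_id in {2} -> Comedy (id 3, depth 1), Toys (id 7, depth 1).
Iteration 2: depth < 1 fails for all current rows; recursion stops.
Total rows emitted: 3.

3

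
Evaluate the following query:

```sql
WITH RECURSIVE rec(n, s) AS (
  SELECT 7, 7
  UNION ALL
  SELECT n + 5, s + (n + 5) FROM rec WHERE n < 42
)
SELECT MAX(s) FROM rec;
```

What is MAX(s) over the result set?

196

Base: n=7, s=7.
Iteration 1: 7 < 42 holds -> n = 7 + 5 = 12, s = 7 + 12 = 19.
Iteration 2: 12 < 42 holds -> n = 12 + 5 = 17, s = 19 + 17 = 36.
Iteration 3: 17 < 42 holds -> n = 17 + 5 = 22, s = 36 + 22 = 58.
Iteration 4: 22 < 42 holds -> n = 22 + 5 = 27, s = 58 + 27 = 85.
Iteration 5: 27 < 42 holds -> n = 27 + 5 = 32, s = 85 + 32 = 117.
Iteration 6: 32 < 42 holds -> n = 32 + 5 = 37, s = 117 + 37 = 154.
Iteration 7: 37 < 42 holds -> n = 37 + 5 = 42, s = 154 + 42 = 196.
Iteration 8: 42 < 42 fails; recursion stops.
s values: 7, 19, 36, 58, 85, 117, 154, 196; the maximum is 196.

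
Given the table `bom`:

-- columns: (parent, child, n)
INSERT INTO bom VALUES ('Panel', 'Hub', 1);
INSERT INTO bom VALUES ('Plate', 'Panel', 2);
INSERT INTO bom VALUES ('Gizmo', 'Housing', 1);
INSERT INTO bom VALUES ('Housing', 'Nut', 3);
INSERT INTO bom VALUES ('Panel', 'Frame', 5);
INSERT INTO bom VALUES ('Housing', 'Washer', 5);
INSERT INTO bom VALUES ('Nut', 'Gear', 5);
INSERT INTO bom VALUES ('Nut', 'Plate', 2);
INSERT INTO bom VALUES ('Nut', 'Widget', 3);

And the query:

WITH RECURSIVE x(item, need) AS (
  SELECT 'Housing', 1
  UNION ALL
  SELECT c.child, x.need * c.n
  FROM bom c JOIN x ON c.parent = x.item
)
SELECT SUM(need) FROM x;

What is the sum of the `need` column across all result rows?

Base: (Housing, need=1).
Iteration 1: components of {Housing} -> Nut = 1*3 = 3, Washer = 1*5 = 5.
Iteration 2: components of {Nut,Washer} -> Gear = 3*5 = 15, Plate = 3*2 = 6, Widget = 3*3 = 9.
Iteration 3: components of {Gear,Plate,Widget} -> Panel = 6*2 = 12.
Iteration 4: components of {Panel} -> Frame = 12*5 = 60, Hub = 12*1 = 12.
Iteration 5: no further components; recursion stops.
SUM(need) = 1 + 3 + 5 + 15 + 6 + 9 + 12 + 12 + 60 = 123.

123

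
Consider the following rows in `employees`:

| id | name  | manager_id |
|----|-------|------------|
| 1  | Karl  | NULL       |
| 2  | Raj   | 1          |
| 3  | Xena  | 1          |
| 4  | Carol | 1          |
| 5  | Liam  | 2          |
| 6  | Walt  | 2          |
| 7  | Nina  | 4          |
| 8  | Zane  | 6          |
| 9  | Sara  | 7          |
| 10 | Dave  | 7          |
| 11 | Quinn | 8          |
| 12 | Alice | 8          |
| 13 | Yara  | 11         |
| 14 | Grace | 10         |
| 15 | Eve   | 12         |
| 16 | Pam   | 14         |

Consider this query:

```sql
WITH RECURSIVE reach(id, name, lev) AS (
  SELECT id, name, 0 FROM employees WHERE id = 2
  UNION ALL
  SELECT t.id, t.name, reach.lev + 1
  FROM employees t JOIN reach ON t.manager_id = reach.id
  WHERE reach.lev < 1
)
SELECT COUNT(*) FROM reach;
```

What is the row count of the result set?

3

Base: id=2 (Raj) at lev 0.
Iteration 1: rows with manager_id in {2} -> Liam (id 5, lev 1), Walt (id 6, lev 1).
Iteration 2: lev < 1 fails for all current rows; recursion stops.
Total rows emitted: 3.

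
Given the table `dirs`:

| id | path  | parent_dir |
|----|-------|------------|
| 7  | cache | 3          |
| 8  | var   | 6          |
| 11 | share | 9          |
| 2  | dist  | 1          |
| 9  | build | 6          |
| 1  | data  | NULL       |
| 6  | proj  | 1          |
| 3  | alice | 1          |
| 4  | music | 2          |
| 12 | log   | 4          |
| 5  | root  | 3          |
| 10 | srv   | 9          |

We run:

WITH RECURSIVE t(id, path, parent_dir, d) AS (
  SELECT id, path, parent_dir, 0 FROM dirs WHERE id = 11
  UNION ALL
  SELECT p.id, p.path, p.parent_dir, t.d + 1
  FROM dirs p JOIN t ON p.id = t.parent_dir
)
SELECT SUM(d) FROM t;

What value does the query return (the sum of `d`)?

Base: id=11 (share), parent_dir=9, d 0.
Iteration 1: join on id=9 -> build (id 9, parent_dir=6, d 1).
Iteration 2: join on id=6 -> proj (id 6, parent_dir=1, d 2).
Iteration 3: join on id=1 -> data (id 1, parent_dir=NULL, d 3).
Iteration 4: parent_dir is NULL; no match; recursion stops.
SUM(d) = 0 + 1 + 2 + 3 = 6.

6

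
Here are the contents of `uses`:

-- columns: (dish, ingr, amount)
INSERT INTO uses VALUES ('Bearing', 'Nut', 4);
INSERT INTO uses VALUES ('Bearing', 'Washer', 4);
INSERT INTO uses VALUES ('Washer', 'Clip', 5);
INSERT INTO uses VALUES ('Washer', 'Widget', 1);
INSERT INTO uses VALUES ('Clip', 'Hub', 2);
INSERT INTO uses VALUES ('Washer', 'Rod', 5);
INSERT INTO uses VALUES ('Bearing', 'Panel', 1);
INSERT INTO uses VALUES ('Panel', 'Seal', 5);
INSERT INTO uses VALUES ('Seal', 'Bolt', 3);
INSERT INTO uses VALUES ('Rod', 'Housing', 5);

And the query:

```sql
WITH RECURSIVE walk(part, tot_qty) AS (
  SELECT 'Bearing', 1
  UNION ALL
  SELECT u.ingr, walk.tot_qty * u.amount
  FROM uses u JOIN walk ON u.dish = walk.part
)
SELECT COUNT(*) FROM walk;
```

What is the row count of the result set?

Base: (Bearing, tot_qty=1).
Iteration 1: components of {Bearing} -> Nut = 1*4 = 4, Panel = 1*1 = 1, Washer = 1*4 = 4.
Iteration 2: components of {Nut,Panel,Washer} -> Clip = 4*5 = 20, Rod = 4*5 = 20, Seal = 1*5 = 5, Widget = 4*1 = 4.
Iteration 3: components of {Clip,Rod,Seal,Widget} -> Bolt = 5*3 = 15, Housing = 20*5 = 100, Hub = 20*2 = 40.
Iteration 4: no further components; recursion stops.
Total rows emitted: 11.

11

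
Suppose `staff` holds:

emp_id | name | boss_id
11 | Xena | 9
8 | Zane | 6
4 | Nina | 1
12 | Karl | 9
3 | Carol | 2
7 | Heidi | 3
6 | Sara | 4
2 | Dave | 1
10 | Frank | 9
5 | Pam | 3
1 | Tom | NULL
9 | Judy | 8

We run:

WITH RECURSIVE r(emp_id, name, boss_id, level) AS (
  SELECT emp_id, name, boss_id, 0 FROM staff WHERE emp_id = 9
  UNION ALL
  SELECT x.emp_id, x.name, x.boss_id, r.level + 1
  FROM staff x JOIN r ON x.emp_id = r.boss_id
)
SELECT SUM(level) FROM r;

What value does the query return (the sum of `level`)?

10

Base: emp_id=9 (Judy), boss_id=8, level 0.
Iteration 1: join on emp_id=8 -> Zane (id 8, boss_id=6, level 1).
Iteration 2: join on emp_id=6 -> Sara (id 6, boss_id=4, level 2).
Iteration 3: join on emp_id=4 -> Nina (id 4, boss_id=1, level 3).
Iteration 4: join on emp_id=1 -> Tom (id 1, boss_id=NULL, level 4).
Iteration 5: boss_id is NULL; no match; recursion stops.
SUM(level) = 0 + 1 + 2 + 3 + 4 = 10.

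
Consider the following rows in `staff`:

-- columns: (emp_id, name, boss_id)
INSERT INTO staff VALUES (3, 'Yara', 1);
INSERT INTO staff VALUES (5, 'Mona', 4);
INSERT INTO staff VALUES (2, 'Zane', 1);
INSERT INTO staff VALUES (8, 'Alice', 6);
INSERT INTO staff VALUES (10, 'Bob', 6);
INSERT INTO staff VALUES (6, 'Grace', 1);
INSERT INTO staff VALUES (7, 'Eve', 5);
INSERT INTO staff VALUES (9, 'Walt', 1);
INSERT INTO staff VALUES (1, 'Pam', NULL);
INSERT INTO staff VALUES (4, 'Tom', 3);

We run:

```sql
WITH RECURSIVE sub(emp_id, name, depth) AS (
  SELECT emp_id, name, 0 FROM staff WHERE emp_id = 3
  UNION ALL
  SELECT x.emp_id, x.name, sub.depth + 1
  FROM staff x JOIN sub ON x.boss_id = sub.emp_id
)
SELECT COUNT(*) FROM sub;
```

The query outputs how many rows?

Base: emp_id=3 (Yara) at depth 0.
Iteration 1: rows with boss_id in {3} -> Tom (id 4, depth 1).
Iteration 2: rows with boss_id in {4} -> Mona (id 5, depth 2).
Iteration 3: rows with boss_id in {5} -> Eve (id 7, depth 3).
Iteration 4: no rows with boss_id in {7}; recursion stops.
Total rows emitted: 4.

4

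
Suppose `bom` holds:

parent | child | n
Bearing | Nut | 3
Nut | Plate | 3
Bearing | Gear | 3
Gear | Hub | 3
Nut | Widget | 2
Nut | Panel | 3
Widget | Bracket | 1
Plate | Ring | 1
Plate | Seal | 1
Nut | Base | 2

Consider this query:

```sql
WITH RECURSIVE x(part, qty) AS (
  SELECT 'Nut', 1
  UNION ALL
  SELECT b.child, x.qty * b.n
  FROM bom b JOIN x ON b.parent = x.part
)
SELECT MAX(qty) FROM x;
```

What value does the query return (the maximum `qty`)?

Base: (Nut, qty=1).
Iteration 1: components of {Nut} -> Base = 1*2 = 2, Panel = 1*3 = 3, Plate = 1*3 = 3, Widget = 1*2 = 2.
Iteration 2: components of {Base,Panel,Plate,Widget} -> Bracket = 2*1 = 2, Ring = 3*1 = 3, Seal = 3*1 = 3.
Iteration 3: no further components; recursion stops.
qty values: 1, 3, 2, 3, 2, 3, 3, 2; the maximum is 3.

3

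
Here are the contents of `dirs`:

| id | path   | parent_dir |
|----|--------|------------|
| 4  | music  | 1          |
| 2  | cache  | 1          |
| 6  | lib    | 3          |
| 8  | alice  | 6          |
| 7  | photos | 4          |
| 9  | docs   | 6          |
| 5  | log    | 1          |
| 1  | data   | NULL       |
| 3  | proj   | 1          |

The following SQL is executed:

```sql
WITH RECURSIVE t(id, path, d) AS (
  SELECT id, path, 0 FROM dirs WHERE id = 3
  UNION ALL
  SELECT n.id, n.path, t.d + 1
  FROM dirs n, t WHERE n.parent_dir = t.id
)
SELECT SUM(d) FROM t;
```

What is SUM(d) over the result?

Base: id=3 (proj) at d 0.
Iteration 1: rows with parent_dir in {3} -> lib (id 6, d 1).
Iteration 2: rows with parent_dir in {6} -> alice (id 8, d 2), docs (id 9, d 2).
Iteration 3: no rows with parent_dir in {8,9}; recursion stops.
SUM(d) = 0 + 1 + 2 + 2 = 5.

5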